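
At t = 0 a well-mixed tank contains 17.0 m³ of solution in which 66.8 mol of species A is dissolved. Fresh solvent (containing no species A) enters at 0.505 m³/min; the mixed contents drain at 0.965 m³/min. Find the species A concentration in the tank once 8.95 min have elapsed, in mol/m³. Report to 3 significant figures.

2.90 mol/m³

Total volume: dV/dt = Q_in − Q_out = -0.46000 m³/min, so V(t) = 17.0 − 0.46000 t and V(8.95) = 12.883 m³.
Species balance (pure solvent in): dm/dt = −Q_out · m/V(t).
dm/m = −Q_out dt/(V₀ − 0.46000 t); integrating gives ln(m/m₀) = −(Q_out/(Q_in−Q_out)) ln(V/V₀).
m = m₀ (V₀/V)^(Q_out/(Q_in−Q_out)) = 66.8 × (17.0/12.883)^(-2.0978) = 37.336 mol.
C = m/V = 37.336/12.883 = 2.8981 mol/m³.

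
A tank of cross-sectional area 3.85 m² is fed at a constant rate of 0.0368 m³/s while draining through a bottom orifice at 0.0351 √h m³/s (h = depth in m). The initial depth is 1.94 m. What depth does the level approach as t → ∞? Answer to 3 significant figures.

1.10 m

Accumulation of liquid (constant cross-section A): A dh/dt = Q_in − 0.0351 √h. At steady state dh/dt = 0:
Q_in = 0.0351 √h_ss ⇒ √h_ss = 0.0368/0.0351 = 1.0484.
h_ss = 1.0484² = 1.0992 m. (Since h₀ = 1.94 m > h_ss, the level will fall toward this value.)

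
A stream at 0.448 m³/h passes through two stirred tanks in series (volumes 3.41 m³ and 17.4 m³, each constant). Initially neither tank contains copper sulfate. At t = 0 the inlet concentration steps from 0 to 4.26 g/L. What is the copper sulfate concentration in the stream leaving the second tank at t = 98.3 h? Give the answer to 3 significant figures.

3.84 g/L

Species balance on tank i: dCᵢ/dt = (Cᵢ₋₁ − Cᵢ)/τᵢ with τᵢ = Vᵢ/Q.
τ₁ = 3.41/0.448 = 7.6116 h; τ₂ = 17.4/0.448 = 38.839 h.
Tank 1: C₁ = C_in(1 − e^(−t/τ₁)). Tank 2 (τ₁ ≠ τ₂): C₂ = C_in[1 − (τ₁ e^(−t/τ₁) − τ₂ e^(−t/τ₂))/(τ₁ − τ₂)].
At t = 98.3: e^(−t/τ₁) = 2.4621e-06, e^(−t/τ₂) = 0.079584.
C₂ = 4.26·[1 − (7.6116·2.4621e-06 − 38.839·0.079584)/(-31.228)] = 4.26·0.90102 = 3.8383 g/L.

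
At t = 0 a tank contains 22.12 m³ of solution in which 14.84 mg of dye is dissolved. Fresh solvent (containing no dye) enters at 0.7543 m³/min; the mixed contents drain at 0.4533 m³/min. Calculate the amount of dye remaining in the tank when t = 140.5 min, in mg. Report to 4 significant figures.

Total volume: dV/dt = Q_in − Q_out = 0.301000 m³/min, so V(t) = 22.12 + 0.301000 t and V(140.5) = 64.4105 m³.
No dye enters, so dm/dt = −Q_out · (m/V).
dm/m = −Q_out dt/(V₀ + 0.301000 t); integrating gives ln(m/m₀) = −(Q_out/(Q_in−Q_out)) ln(V/V₀).
m = m₀ (V₀/V)^(Q_out/(Q_in−Q_out)) = 14.84 × (22.12/64.4105)^(1.50598) = 2.96757 mg.

2.968 mg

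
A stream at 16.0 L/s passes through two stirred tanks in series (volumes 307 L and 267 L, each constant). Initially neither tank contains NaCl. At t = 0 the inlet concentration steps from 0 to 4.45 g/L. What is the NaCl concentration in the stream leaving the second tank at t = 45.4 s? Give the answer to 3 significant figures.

Species balance on tank i: dCᵢ/dt = (Cᵢ₋₁ − Cᵢ)/τᵢ with τᵢ = Vᵢ/Q.
τ₁ = 307/16.0 = 19.188 s; τ₂ = 267/16.0 = 16.688 s.
Solving the cascade with C₁(0)=C₂(0)=0 gives C₂(t) = C_in[1 − (τ₁ e^(−t/τ₁) − τ₂ e^(−t/τ₂))/(τ₁ − τ₂)].
At t = 45.4: e^(−t/τ₁) = 0.093844, e^(−t/τ₂) = 0.065835.
C₂ = 4.45·[1 − (19.188·0.093844 − 16.688·0.065835)/(2.5000)] = 4.45·0.71920 = 3.2004 g/L.

3.20 g/L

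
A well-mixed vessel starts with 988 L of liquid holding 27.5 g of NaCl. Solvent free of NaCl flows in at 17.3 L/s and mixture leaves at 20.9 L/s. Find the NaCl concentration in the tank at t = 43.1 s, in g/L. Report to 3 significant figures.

0.0122 g/L

Let m(t) be the amount of NaCl. Volume: V(t) = V₀ + (Q_in − Q_out) t = 988 − 3.6000 t; V(43.1) = 832.84 L.
Species balance (pure solvent in): dm/dt = −Q_out · m/V(t).
Separate: dm/m = −Q_out dt/V(t) ⇒ ln(m/m₀) = −(Q_out/(Q_in−Q_out)) ln(V/V₀).
m = m₀ (V₀/V)^(Q_out/(Q_in−Q_out)) = 27.5 × (988/832.84)^(-5.8056) = 10.200 g.
C = m/V = 10.200/832.84 = 0.012247 g/L.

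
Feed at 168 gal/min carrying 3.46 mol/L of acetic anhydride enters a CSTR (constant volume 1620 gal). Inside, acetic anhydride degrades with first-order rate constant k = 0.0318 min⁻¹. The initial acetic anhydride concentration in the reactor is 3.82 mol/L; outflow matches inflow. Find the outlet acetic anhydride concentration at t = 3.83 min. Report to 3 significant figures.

3.35 mol/L

Species balance: V dC/dt = Q C_in − Q C − k V C.
This is linear with rate a = Q/V + k = 0.13550 min⁻¹.
C_ss = Q C_in/(Q + kV) = 2.6480 mol/L; C(t) = C_ss + (C₀ − C_ss) e^(−a t).
C(3.83) = 2.6480 + (1.1720)·e^(−0.13550·3.83) = 2.6480 + (1.1720)·0.59513 = 3.3455 mol/L.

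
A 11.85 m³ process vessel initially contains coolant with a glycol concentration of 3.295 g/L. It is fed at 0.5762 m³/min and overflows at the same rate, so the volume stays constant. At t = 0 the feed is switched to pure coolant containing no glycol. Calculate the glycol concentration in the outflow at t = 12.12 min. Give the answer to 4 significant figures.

1.828 g/L

Mass balance on the solute (V constant): V dC/dt = Q(C_in − C).
So dC/dt = (C_in − C)/τ with τ = V/Q = 11.85/0.5762 = 20.5658 min.
Integrating: C(t) = C_in + (C₀ − C_in) e^(−t/τ).
C(12.12) = 0 + (3.295 − 0)·e^(−12.12/20.5658) = 0 + (3.29500)·0.554700 = 1.82774 g/L.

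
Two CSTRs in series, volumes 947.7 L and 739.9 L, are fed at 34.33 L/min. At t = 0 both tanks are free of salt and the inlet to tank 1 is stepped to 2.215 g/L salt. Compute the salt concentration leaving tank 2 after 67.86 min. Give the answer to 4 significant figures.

Time constants: τᵢ = Vᵢ/Q for each well-mixed tank.
τ₁ = 947.7/34.33 = 27.6056 min; τ₂ = 739.9/34.33 = 21.5526 min.
Solving the cascade with C₁(0)=C₂(0)=0 gives C₂(t) = C_in[1 − (τ₁ e^(−t/τ₁) − τ₂ e^(−t/τ₂))/(τ₁ − τ₂)].
At t = 67.86: e^(−t/τ₁) = 0.0855891, e^(−t/τ₂) = 0.0429131.
C₂ = 2.215·[1 − (27.6056·0.0855891 − 21.5526·0.0429131)/(6.05301)] = 2.215·0.762457 = 1.68884 g/L.

1.689 g/L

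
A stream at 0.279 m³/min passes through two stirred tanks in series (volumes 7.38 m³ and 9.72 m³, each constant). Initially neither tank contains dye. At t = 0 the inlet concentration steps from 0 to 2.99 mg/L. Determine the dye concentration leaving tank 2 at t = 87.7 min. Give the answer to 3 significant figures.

2.33 mg/L

Time constants: τᵢ = Vᵢ/Q for each well-mixed tank.
τ₁ = 7.38/0.279 = 26.452 min; τ₂ = 9.72/0.279 = 34.839 min.
Tank 1: C₁ = C_in(1 − e^(−t/τ₁)). Tank 2 (τ₁ ≠ τ₂): C₂ = C_in[1 − (τ₁ e^(−t/τ₁) − τ₂ e^(−t/τ₂))/(τ₁ − τ₂)].
At t = 87.7: e^(−t/τ₁) = 0.036316, e^(−t/τ₂) = 0.080676.
C₂ = 2.99·[1 − (26.452·0.036316 − 34.839·0.080676)/(-8.3871)] = 2.99·0.77942 = 2.3305 mg/L.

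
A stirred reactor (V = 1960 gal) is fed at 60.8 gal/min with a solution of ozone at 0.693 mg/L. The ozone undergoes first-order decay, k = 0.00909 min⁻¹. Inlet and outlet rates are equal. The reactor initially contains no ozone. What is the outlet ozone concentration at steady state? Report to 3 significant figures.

0.536 mg/L

Accumulation = in − out − consumed: V dC/dt = Q C_in − Q C − k V C.
Steady state (dC/dt = 0): C_ss = Q C_in/(Q + kV) = C_in/(1 + kV/Q).
C_ss = 60.8·0.693/(60.8 + 0.00909·1960) = 42.134/78.616 = 0.53595 mg/L.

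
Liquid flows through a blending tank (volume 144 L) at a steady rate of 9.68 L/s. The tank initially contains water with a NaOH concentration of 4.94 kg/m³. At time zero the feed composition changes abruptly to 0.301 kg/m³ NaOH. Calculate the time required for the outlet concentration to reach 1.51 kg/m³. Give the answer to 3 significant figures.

20.0 s

Species balance on the tank: V dC/dt = Q(C_in − C), so τ = V/Q = 14.876 s.
C(t) = C_in + (C₀ − C_in) e^(−t/τ). Set C = 1.51 and solve for t:
e^(−t/τ) = (C − C_in)/(C₀ − C_in) = (1.51 − 0.301)/(4.94 − 0.301) = 0.26062
t = −τ ln(…) = 14.876 × 1.3447 = 20.004 s.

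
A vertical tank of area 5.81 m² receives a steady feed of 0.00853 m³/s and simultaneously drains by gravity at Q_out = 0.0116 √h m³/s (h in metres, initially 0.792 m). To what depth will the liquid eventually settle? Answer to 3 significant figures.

A dh/dt = Q_in − 0.0116 √h. Steady state requires inflow = outflow:
Q_in = 0.0116 √h_ss ⇒ √h_ss = 0.00853/0.0116 = 0.73534.
h_ss = 0.73534² = 0.54073 m. (Since h₀ = 0.792 m > h_ss, the level will fall toward this value.)

0.541 m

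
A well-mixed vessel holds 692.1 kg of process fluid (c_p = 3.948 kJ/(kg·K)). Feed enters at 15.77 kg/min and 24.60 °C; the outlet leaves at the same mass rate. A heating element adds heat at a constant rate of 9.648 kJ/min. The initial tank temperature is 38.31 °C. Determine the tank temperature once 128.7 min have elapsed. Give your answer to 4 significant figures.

First-law balance (no shaft work): M c_p dT/dt = ṁ c_p (T_in − T) + 9.648.
Rearrange: dT/dt = (T_ss − T)/τ with τ = M/ṁ = 43.8871 min and T_ss = T_in + Q̇/(ṁ c_p) = 24.7550 °C.
This is linear first-order; T(t) = T_ss + (T₀ − T_ss) e^(−t/τ).
T(128.7) = 24.7550 + (13.5550)·e^(−128.7/43.8871) = 24.7550 + (13.5550)·0.0532625 = 25.4769 °C.

25.48 °C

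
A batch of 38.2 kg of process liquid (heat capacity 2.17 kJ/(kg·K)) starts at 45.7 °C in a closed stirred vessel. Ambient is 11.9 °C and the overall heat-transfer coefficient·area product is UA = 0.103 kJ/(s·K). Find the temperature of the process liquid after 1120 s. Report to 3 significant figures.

20.3 °C

First-law balance (no shaft work): M c_p dT/dt = −UA(T − T_amb).
dT/dt = (T_ss − T)/τ with T_ss = T_amb = 11.900 °C, τ = M c_p/UA = 38.2·2.17/0.103 = 804.80 s.
Integrating: T(t) = T_ss + (T₀ − T_ss) e^(−t/τ).
T(1120) = 11.900 + (33.800)·0.24866 = 20.305 °C.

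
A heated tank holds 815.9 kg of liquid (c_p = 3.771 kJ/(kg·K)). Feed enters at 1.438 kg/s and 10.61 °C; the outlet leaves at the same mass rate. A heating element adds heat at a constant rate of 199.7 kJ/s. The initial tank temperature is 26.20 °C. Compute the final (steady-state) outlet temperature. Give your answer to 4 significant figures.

47.44 °C

M c_p dT/dt = ṁ c_p (T_in − T) + Q̇.
At steady state dT/dt = 0 ⇒ T_ss = T_in + Q̇/(ṁ c_p) = 10.61 + 199.7/(1.438·3.771) = 47.4367 °C.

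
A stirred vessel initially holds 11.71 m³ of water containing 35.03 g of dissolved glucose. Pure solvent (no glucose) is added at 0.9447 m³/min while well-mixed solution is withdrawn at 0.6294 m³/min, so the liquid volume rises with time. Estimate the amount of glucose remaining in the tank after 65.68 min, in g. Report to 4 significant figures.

4.588 g

Total volume: dV/dt = Q_in − Q_out = 0.315300 m³/min, so V(t) = 11.71 + 0.315300 t and V(65.68) = 32.4189 m³.
No glucose enters, so dm/dt = −Q_out · (m/V).
dm/m = −Q_out dt/(V₀ + 0.315300 t); integrating gives ln(m/m₀) = −(Q_out/(Q_in−Q_out)) ln(V/V₀).
m = m₀ (V₀/V)^(Q_out/(Q_in−Q_out)) = 35.03 × (11.71/32.4189)^(1.99619) = 4.58818 g.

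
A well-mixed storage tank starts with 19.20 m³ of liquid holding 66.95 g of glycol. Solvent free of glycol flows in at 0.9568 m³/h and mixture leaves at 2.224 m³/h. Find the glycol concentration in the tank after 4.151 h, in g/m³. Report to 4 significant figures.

2.738 g/m³

Let m(t) be the amount of glycol. Volume: V(t) = V₀ + (Q_in − Q_out) t = 19.20 − 1.26720 t; V(4.151) = 13.9399 m³.
Solute balance: dm/dt = 0 − Q_out C = −Q_out m/V(t).
Separate: dm/m = −Q_out dt/V(t) ⇒ ln(m/m₀) = −(Q_out/(Q_in−Q_out)) ln(V/V₀).
m = m₀ (V₀/V)^(Q_out/(Q_in−Q_out)) = 66.95 × (19.20/13.9399)^(-1.75505) = 38.1701 g.
C = m/V = 38.1701/13.9399 = 2.73820 g/m³.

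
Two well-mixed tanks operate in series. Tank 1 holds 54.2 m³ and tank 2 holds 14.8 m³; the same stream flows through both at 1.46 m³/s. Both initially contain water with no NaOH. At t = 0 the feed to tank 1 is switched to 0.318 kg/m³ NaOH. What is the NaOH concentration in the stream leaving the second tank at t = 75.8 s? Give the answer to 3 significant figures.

0.261 kg/m³

Time constants: τᵢ = Vᵢ/Q for each well-mixed tank.
τ₁ = 54.2/1.46 = 37.123 s; τ₂ = 14.8/1.46 = 10.137 s.
Tank 1: C₁ = C_in(1 − e^(−t/τ₁)). Tank 2 (τ₁ ≠ τ₂): C₂ = C_in[1 − (τ₁ e^(−t/τ₁) − τ₂ e^(−t/τ₂))/(τ₁ − τ₂)].
At t = 75.8: e^(−t/τ₁) = 0.12979, e^(−t/τ₂) = 0.00056563.
C₂ = 0.318·[1 − (37.123·0.12979 − 10.137·0.00056563)/(26.986)] = 0.318·0.82167 = 0.26129 kg/m³.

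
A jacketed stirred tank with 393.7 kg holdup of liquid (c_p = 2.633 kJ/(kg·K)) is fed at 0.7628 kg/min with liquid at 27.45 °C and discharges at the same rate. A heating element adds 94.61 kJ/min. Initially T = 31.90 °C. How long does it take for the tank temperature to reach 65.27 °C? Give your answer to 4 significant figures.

786.9 min

M c_p dT/dt = ṁ c_p (T_in − T) + Q̇.
τ = M/ṁ = 516.125 min; T_ss = T_in + Q̇/(ṁ c_p) = 74.5559 °C.
T(t) = T_ss + (T₀ − T_ss) e^(−t/τ). Set T = 65.27:
e^(−t/τ) = (65.27 − 74.5559)/(31.90 − 74.5559) = 0.217694
t = −516.125 · ln(0.217694) = 786.918 min.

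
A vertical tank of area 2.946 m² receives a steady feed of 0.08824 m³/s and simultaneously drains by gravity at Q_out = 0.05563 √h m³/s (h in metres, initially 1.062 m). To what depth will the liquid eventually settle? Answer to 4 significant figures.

Level balance: A dh/dt = 0.08824 − 0.05563 √h. Setting dh/dt = 0:
Q_in = 0.05563 √h_ss ⇒ √h_ss = 0.08824/0.05563 = 1.58619.
h_ss = 1.58619² = 2.51601 m. (Since h₀ = 1.062 m < h_ss, the level will rise toward this value.)

2.516 m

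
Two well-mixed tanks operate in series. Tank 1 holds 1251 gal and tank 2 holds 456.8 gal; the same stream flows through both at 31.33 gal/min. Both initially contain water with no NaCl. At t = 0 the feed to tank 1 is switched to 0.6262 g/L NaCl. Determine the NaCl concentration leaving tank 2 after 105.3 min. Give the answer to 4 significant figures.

Species balance on tank i: dCᵢ/dt = (Cᵢ₋₁ − Cᵢ)/τᵢ with τᵢ = Vᵢ/Q.
τ₁ = 1251/31.33 = 39.9298 min; τ₂ = 456.8/31.33 = 14.5803 min.
Solving the cascade with C₁(0)=C₂(0)=0 gives C₂(t) = C_in[1 − (τ₁ e^(−t/τ₁) − τ₂ e^(−t/τ₂))/(τ₁ − τ₂)].
At t = 105.3: e^(−t/τ₁) = 0.0715664, e^(−t/τ₂) = 0.000730277.
C₂ = 0.6262·[1 − (39.9298·0.0715664 − 14.5803·0.000730277)/(25.3495)] = 0.6262·0.887691 = 0.555872 g/L.

0.5559 g/L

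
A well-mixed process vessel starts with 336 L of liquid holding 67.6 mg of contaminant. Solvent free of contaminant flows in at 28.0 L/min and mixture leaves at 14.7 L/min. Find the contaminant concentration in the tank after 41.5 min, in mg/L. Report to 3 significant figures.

Total volume: dV/dt = Q_in − Q_out = 13.300 L/min, so V(t) = 336 + 13.300 t and V(41.5) = 887.95 L.
Solute balance: dm/dt = 0 − Q_out C = −Q_out m/V(t).
Separate: dm/m = −Q_out dt/V(t) ⇒ ln(m/m₀) = −(Q_out/(Q_in−Q_out)) ln(V/V₀).
m = m₀ (V₀/V)^(Q_out/(Q_in−Q_out)) = 67.6 × (336/887.95)^(1.1053) = 23.093 mg.
C = m/V = 23.093/887.95 = 0.026007 mg/L.

0.0260 mg/L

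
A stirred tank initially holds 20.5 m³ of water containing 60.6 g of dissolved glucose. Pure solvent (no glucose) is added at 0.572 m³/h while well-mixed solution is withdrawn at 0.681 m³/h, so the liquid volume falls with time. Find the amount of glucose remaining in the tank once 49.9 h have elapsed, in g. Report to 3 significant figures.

8.83 g

Total volume: dV/dt = Q_in − Q_out = -0.10900 m³/h, so V(t) = 20.5 − 0.10900 t and V(49.9) = 15.061 m³.
Species balance (pure solvent in): dm/dt = −Q_out · m/V(t).
dm/m = −Q_out dt/(V₀ − 0.10900 t); integrating gives ln(m/m₀) = −(Q_out/(Q_in−Q_out)) ln(V/V₀).
m = m₀ (V₀/V)^(Q_out/(Q_in−Q_out)) = 60.6 × (20.5/15.061)^(-6.2477) = 8.8285 g.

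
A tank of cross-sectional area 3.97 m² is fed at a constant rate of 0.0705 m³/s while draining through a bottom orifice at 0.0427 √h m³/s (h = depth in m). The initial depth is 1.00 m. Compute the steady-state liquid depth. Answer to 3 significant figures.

Volume balance on the tank: A dh/dt = Q_in − 0.0427 √h. At steady state dh/dt = 0:
Q_in = 0.0427 √h_ss ⇒ √h_ss = 0.0705/0.0427 = 1.6511.
h_ss = 1.6511² = 2.7260 m. (Since h₀ = 1.00 m < h_ss, the level will rise toward this value.)

2.73 m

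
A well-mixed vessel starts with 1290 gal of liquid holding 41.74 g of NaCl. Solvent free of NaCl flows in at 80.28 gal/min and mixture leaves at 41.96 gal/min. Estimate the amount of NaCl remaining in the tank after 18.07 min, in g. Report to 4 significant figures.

Total volume: dV/dt = Q_in − Q_out = 38.3200 gal/min, so V(t) = 1290 + 38.3200 t and V(18.07) = 1982.44 gal.
Solute balance: dm/dt = 0 − Q_out C = −Q_out m/V(t).
Separate: dm/m = −Q_out dt/V(t) ⇒ ln(m/m₀) = −(Q_out/(Q_in−Q_out)) ln(V/V₀).
m = m₀ (V₀/V)^(Q_out/(Q_in−Q_out)) = 41.74 × (1290/1982.44)^(1.09499) = 26.0745 g.

26.07 g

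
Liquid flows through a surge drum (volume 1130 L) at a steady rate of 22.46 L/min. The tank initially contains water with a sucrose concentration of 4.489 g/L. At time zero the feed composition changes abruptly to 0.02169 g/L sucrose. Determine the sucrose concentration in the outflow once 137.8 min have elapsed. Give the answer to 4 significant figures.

0.3105 g/L

Species balance on the tank: V dC/dt = Q(C_in − C).
So dC/dt = (C_in − C)/τ with τ = V/Q = 1130/22.46 = 50.3117 min.
Solution: C(t) = C_in + (C₀ − C_in) e^(−t/τ).
C(137.8) = 0.02169 + (4.489 − 0.02169)·e^(−137.8/50.3117) = 0.02169 + (4.46731)·0.0646396 = 0.310455 g/L.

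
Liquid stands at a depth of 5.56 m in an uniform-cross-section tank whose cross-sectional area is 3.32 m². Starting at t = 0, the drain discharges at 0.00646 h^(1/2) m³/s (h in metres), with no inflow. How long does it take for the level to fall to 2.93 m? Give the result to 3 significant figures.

664 s

Unsteady balance on liquid volume: A dh/dt = −0.00646 √h.
Separate and integrate: 2(√h − √h₀) = −(0.00646/A) t.
t = 2A(√h₀ − √h)/0.00646 = 2·3.32·(√5.56 − √2.93)/0.00646
  = 6.6400 × (2.3580 − 1.7117) / 0.00646 = 664.25 s.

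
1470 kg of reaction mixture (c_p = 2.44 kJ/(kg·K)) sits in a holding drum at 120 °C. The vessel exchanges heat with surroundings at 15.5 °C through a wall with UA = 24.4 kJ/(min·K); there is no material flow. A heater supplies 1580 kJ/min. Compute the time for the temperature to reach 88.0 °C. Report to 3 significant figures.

240 min

Unsteady energy balance on the tank contents: M c_p dT/dt = −UA(T − T_amb) + Q̇.
τ = M c_p/UA = 147.00 min; T_ss = T_amb + Q̇/UA = 15.5 + 1580/24.4 = 80.254 °C.
T(t) = T_ss + (T₀ − T_ss)e^(−t/τ); set T = 88.0:
t = −τ ln[(T − T_ss)/(T₀ − T_ss)] = −147.00 · ln(0.19489) = 240.40 min.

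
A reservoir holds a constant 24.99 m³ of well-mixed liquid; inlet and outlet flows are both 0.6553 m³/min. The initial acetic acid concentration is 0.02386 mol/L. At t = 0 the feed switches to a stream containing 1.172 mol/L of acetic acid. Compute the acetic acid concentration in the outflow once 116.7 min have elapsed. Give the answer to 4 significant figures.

1.118 mol/L

Unsteady species balance (constant V, well mixed): V dC/dt = Q(C_in − C).
So dC/dt = (C_in − C)/τ with τ = V/Q = 24.99/0.6553 = 38.1352 min.
This is linear first-order; C(t) = C_in + (C₀ − C_in) e^(−t/τ).
C(116.7) = 1.172 + (0.02386 − 1.172)·e^(−116.7/38.1352) = 1.172 + (-1.14814)·0.0468800 = 1.11818 mol/L.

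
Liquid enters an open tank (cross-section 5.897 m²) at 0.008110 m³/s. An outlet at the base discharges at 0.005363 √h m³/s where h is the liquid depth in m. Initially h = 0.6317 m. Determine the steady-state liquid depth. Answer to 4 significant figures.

2.287 m

Unsteady balance on liquid volume: A dh/dt = Q_in − 0.005363 √h. At steady state dh/dt = 0:
Q_in = 0.005363 √h_ss ⇒ √h_ss = 0.008110/0.005363 = 1.51221.
h_ss = 1.51221² = 2.28679 m. (Since h₀ = 0.6317 m < h_ss, the level will rise toward this value.)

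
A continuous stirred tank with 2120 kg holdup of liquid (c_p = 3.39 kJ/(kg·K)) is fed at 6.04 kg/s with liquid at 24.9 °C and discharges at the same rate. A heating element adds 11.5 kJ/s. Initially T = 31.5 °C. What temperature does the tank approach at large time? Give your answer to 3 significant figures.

Heat balance on the well-mixed liquid: M c_p dT/dt = ṁ c_p (T_in − T) + 11.5.
At steady state dT/dt = 0 ⇒ T_ss = T_in + Q̇/(ṁ c_p) = 24.9 + 11.5/(6.04·3.39) = 25.462 °C.

25.5 °C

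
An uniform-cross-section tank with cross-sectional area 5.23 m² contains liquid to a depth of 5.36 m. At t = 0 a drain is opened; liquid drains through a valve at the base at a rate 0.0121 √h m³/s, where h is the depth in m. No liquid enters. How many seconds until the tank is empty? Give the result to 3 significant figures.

Volume balance on the tank: A dh/dt = −0.0121 √h.
Separate and integrate: 2(√h − √h₀) = −(0.0121/A) t.
Set h = 0: 2√h₀ = (0.0121/A) t_empty ⇒ t_empty = 2A√h₀/0.0121.
t_empty = 2·5.23·√5.36/0.0121 = 10.460·2.3152/0.0121 = 2001.4 s.

2000 s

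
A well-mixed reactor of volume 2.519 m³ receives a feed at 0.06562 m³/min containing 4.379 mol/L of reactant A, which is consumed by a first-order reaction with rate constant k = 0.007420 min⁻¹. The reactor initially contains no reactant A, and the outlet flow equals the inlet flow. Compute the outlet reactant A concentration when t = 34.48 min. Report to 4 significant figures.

V dC/dt = Q(C_in − C) − k V C.
dC/dt = (Q/V) C_in − (Q/V + k) C; effective rate a = Q/V + k = 0.0260500 + 0.007420 = 0.0334700 min⁻¹.
C_ss = Q C_in/(Q + kV) = 3.40822 mol/L; C(t) = C_ss + (C₀ − C_ss) e^(−a t).
C(34.48) = 3.40822 + (-3.40822)·e^(−0.0334700·34.48) = 3.40822 + (-3.40822)·0.315358 = 2.33341 mol/L.

2.333 mol/L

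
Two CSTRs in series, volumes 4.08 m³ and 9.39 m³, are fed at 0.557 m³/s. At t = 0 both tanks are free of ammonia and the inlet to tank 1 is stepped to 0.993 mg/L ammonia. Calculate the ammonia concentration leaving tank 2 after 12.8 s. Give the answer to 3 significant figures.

0.304 mg/L

Species balance on tank i: dCᵢ/dt = (Cᵢ₋₁ − Cᵢ)/τᵢ with τᵢ = Vᵢ/Q.
τ₁ = 4.08/0.557 = 7.3250 s; τ₂ = 9.39/0.557 = 16.858 s.
Tank 1: C₁ = C_in(1 − e^(−t/τ₁)). Tank 2 (τ₁ ≠ τ₂): C₂ = C_in[1 − (τ₁ e^(−t/τ₁) − τ₂ e^(−t/τ₂))/(τ₁ − τ₂)].
At t = 12.8: e^(−t/τ₁) = 0.17422, e^(−t/τ₂) = 0.46801.
C₂ = 0.993·[1 − (7.3250·0.17422 − 16.858·0.46801)/(-9.5332)] = 0.993·0.30626 = 0.30412 mg/L.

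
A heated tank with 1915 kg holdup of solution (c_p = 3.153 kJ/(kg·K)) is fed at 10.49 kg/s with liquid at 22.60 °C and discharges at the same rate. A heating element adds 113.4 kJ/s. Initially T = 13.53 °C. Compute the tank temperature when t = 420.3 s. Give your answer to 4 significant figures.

First-law balance (no shaft work): M c_p dT/dt = ṁ c_p (T_in − T) + 113.4.
Rearrange: dT/dt = (T_ss − T)/τ with τ = M/ṁ = 182.555 s and T_ss = T_in + Q̇/(ṁ c_p) = 26.0286 °C.
T approaches T_ss exponentially: T(t) = T_ss + (T₀ − T_ss) e^(−t/τ).
T(420.3) = 26.0286 + (-12.4986)·e^(−420.3/182.555) = 26.0286 + (-12.4986)·0.100026 = 24.7784 °C.

24.78 °C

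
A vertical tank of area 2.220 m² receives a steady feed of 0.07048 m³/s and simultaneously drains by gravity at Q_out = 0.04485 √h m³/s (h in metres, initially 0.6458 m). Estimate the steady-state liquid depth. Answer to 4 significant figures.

Level balance: A dh/dt = 0.07048 − 0.04485 √h. Setting dh/dt = 0:
Q_in = 0.04485 √h_ss ⇒ √h_ss = 0.07048/0.04485 = 1.57146.
h_ss = 1.57146² = 2.46949 m. (Since h₀ = 0.6458 m < h_ss, the level will rise toward this value.)

2.469 m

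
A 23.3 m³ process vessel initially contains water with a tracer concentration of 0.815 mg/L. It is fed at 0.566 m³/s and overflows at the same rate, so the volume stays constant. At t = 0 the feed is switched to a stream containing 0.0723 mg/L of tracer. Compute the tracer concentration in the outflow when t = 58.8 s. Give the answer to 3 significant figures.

Species balance on the tank: V dC/dt = Q(C_in − C).
Rewrite as dC/dt + C/τ = C_in/τ, τ = V/Q = 41.166 s.
Solution: C(t) = C_in + (C₀ − C_in) e^(−t/τ).
C(58.8) = 0.0723 + (0.815 − 0.0723)·e^(−58.8/41.166) = 0.0723 + (0.74270)·0.23970 = 0.25033 mg/L.

0.250 mg/L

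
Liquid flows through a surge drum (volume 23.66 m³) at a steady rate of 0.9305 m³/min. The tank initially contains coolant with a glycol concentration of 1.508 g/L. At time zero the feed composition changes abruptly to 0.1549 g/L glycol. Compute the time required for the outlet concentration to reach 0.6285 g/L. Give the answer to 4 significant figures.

Species balance: V dC/dt = Q(C_in − C) ⇒ τ = V/Q = 25.4272 min.
C(t) = C_in + (C₀ − C_in) e^(−t/τ). Set C = 0.6285 and solve for t:
e^(−t/τ) = (C − C_in)/(C₀ − C_in) = (0.6285 − 0.1549)/(1.508 − 0.1549) = 0.350011
t = −τ ln(…) = 25.4272 × 1.04979 = 26.6932 min.

26.69 min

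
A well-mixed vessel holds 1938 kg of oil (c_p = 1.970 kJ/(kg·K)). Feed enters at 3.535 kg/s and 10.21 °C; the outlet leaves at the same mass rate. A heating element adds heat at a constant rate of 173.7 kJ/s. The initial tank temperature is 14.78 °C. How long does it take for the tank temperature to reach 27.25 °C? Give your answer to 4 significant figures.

519.2 s

M c_p dT/dt = ṁ c_p (T_in − T) + Q̇.
τ = M/ṁ = 548.232 s; T_ss = T_in + Q̇/(ṁ c_p) = 35.1527 °C.
T(t) = T_ss + (T₀ − T_ss) e^(−t/τ). Set T = 27.25:
e^(−t/τ) = (27.25 − 35.1527)/(14.78 − 35.1527) = 0.387908
t = −548.232 · ln(0.387908) = 519.169 s.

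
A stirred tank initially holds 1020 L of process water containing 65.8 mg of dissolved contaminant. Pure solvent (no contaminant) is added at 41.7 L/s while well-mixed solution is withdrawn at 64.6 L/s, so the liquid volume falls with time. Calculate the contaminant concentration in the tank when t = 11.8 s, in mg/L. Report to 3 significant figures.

0.0368 mg/L

Total volume: dV/dt = Q_in − Q_out = -22.900 L/s, so V(t) = 1020 − 22.900 t and V(11.8) = 749.78 L.
Solute balance: dm/dt = 0 − Q_out C = −Q_out m/V(t).
Separate: dm/m = −Q_out dt/V(t) ⇒ ln(m/m₀) = −(Q_out/(Q_in−Q_out)) ln(V/V₀).
m = m₀ (V₀/V)^(Q_out/(Q_in−Q_out)) = 65.8 × (1020/749.78)^(-2.8210) = 27.616 mg.
C = m/V = 27.616/749.78 = 0.036832 mg/L.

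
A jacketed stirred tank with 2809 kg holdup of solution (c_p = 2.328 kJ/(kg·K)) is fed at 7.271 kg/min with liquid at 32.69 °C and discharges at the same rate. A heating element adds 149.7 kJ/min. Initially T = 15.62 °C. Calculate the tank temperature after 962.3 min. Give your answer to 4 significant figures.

39.39 °C

M c_p dT/dt = ṁ c_p (T_in − T) + Q̇.
τ = M/ṁ = 386.329 min; T_ss = T_in + Q̇/(ṁ c_p) = 32.69 + 149.7/(7.271·2.328) = 41.5339 °C.
Solution: T(t) = T_ss + (T₀ − T_ss) e^(−t/τ).
T(962.3) = 41.5339 + (-25.9139)·e^(−962.3/386.329) = 41.5339 + (-25.9139)·0.0828370 = 39.3873 °C.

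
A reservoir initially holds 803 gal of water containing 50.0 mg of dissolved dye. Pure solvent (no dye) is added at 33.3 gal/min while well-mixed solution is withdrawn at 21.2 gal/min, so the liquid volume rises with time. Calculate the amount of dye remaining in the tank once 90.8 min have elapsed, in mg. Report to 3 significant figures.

11.0 mg

Total volume: dV/dt = Q_in − Q_out = 12.100 gal/min, so V(t) = 803 + 12.100 t and V(90.8) = 1901.7 gal.
Species balance (pure solvent in): dm/dt = −Q_out · m/V(t).
dm/m = −Q_out dt/(V₀ + 12.100 t); integrating gives ln(m/m₀) = −(Q_out/(Q_in−Q_out)) ln(V/V₀).
m = m₀ (V₀/V)^(Q_out/(Q_in−Q_out)) = 50.0 × (803/1901.7)^(1.7521) = 11.040 mg.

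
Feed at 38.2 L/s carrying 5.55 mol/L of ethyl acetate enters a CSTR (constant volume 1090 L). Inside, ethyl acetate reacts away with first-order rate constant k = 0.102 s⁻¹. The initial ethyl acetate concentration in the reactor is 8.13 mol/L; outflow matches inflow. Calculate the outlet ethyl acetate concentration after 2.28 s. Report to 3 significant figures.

Accumulation = in − out − consumed: V dC/dt = Q C_in − Q C − k V C.
This is linear with rate a = Q/V + k = 0.13705 s⁻¹.
C_ss = Q C_in/(Q + kV) = 1.4193 mol/L; C(t) = C_ss + (C₀ − C_ss) e^(−a t).
C(2.28) = 1.4193 + (6.7107)·e^(−0.13705·2.28) = 1.4193 + (6.7107)·0.73164 = 6.3291 mol/L.

6.33 mol/L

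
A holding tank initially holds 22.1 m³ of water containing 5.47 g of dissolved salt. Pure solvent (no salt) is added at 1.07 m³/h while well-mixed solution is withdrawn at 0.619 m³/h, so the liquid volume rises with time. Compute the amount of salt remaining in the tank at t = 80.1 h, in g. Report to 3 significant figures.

1.45 g

Total volume: dV/dt = Q_in − Q_out = 0.45100 m³/h, so V(t) = 22.1 + 0.45100 t and V(80.1) = 58.225 m³.
No salt enters, so dm/dt = −Q_out · (m/V).
dm/m = −Q_out dt/(V₀ + 0.45100 t); integrating gives ln(m/m₀) = −(Q_out/(Q_in−Q_out)) ln(V/V₀).
m = m₀ (V₀/V)^(Q_out/(Q_in−Q_out)) = 5.47 × (22.1/58.225)^(1.3725) = 1.4473 g.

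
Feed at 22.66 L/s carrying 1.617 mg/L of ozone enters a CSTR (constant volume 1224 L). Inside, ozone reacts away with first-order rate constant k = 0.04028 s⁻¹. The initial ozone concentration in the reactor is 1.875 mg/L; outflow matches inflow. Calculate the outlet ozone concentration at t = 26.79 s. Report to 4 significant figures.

Species balance: V dC/dt = Q C_in − Q C − k V C.
dC/dt = (Q/V) C_in − (Q/V + k) C; effective rate a = Q/V + k = 0.0185131 + 0.04028 = 0.0587931 s⁻¹.
C_ss = Q C_in/(Q + kV) = 0.509169 mg/L; C(t) = C_ss + (C₀ − C_ss) e^(−a t).
C(26.79) = 0.509169 + (1.36583)·e^(−0.0587931·26.79) = 0.509169 + (1.36583)·0.206994 = 0.791888 mg/L.

0.7919 mg/L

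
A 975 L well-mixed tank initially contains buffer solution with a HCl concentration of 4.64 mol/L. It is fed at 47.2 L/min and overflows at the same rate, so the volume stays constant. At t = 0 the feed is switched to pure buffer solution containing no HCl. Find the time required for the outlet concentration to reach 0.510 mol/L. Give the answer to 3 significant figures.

45.6 min

Species balance: V dC/dt = Q(C_in − C) ⇒ τ = V/Q = 20.657 min.
C(t) = C_in + (C₀ − C_in) e^(−t/τ). Set C = 0.510 and solve for t:
e^(−t/τ) = (C − C_in)/(C₀ − C_in) = (0.510 − 0)/(4.64 − 0) = 0.10991
t = −τ ln(…) = 20.657 × 2.2081 = 45.611 min.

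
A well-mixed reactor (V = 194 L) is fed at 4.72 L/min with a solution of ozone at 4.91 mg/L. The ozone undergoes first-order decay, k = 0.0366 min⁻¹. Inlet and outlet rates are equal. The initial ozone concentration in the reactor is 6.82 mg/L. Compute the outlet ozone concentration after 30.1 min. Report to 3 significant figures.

2.74 mg/L

V dC/dt = Q(C_in − C) − k V C.
This is linear with rate a = Q/V + k = 0.060930 min⁻¹.
C_ss = Q C_in/(Q + kV) = 1.9606 mg/L; C(t) = C_ss + (C₀ − C_ss) e^(−a t).
C(30.1) = 1.9606 + (4.8594)·e^(−0.060930·30.1) = 1.9606 + (4.8594)·0.15977 = 2.7370 mg/L.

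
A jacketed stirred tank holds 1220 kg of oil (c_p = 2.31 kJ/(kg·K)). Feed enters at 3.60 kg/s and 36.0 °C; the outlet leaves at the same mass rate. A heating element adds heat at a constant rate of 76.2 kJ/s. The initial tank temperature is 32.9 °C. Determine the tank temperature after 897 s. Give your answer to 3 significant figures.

M c_p dT/dt = ṁ c_p (T_in − T) + Q̇.
Rearrange: dT/dt = (T_ss − T)/τ with τ = M/ṁ = 338.89 s and T_ss = T_in + Q̇/(ṁ c_p) = 45.163 °C.
Solution: T(t) = T_ss + (T₀ − T_ss) e^(−t/τ).
T(897) = 45.163 + (-12.263)·e^(−897/338.89) = 45.163 + (-12.263)·0.070872 = 44.294 °C.

44.3 °C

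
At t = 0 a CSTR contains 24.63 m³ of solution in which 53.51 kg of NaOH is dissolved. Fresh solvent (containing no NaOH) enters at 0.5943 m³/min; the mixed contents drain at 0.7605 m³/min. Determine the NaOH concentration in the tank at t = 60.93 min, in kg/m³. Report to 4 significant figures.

Total volume: dV/dt = Q_in − Q_out = -0.166200 m³/min, so V(t) = 24.63 − 0.166200 t and V(60.93) = 14.5034 m³.
Species balance (pure solvent in): dm/dt = −Q_out · m/V(t).
dm/m = −Q_out dt/(V₀ − 0.166200 t); integrating gives ln(m/m₀) = −(Q_out/(Q_in−Q_out)) ln(V/V₀).
m = m₀ (V₀/V)^(Q_out/(Q_in−Q_out)) = 53.51 × (24.63/14.5034)^(-4.57581) = 4.74272 kg.
C = m/V = 4.74272/14.5034 = 0.327007 kg/m³.

0.3270 kg/m³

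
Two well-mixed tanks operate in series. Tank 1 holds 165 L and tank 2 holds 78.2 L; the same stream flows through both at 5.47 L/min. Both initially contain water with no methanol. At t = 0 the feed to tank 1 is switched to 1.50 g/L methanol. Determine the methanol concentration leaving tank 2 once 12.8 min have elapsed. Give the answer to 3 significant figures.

Each tank obeys Vᵢ dCᵢ/dt = Q(Cᵢ₋₁ − Cᵢ), so τᵢ = Vᵢ/Q.
τ₁ = 165/5.47 = 30.165 min; τ₂ = 78.2/5.47 = 14.296 min.
Solving the cascade with C₁(0)=C₂(0)=0 gives C₂(t) = C_in[1 − (τ₁ e^(−t/τ₁) − τ₂ e^(−t/τ₂))/(τ₁ − τ₂)].
At t = 12.8: e^(−t/τ₁) = 0.65420, e^(−t/τ₂) = 0.40847.
C₂ = 1.50·[1 − (30.165·0.65420 − 14.296·0.40847)/(15.868)] = 1.50·0.12441 = 0.18661 g/L.

0.187 g/L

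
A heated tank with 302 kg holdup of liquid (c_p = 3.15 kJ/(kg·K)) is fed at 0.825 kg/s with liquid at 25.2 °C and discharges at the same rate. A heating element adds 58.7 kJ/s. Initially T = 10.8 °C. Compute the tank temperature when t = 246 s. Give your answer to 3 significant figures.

First-law balance (no shaft work): M c_p dT/dt = ṁ c_p (T_in − T) + 58.7.
Rearrange: dT/dt = (T_ss − T)/τ with τ = M/ṁ = 366.06 s and T_ss = T_in + Q̇/(ṁ c_p) = 47.788 °C.
Integrating: T(t) = T_ss + (T₀ − T_ss) e^(−t/τ).
T(246) = 47.788 + (-36.988)·e^(−246/366.06) = 47.788 + (-36.988)·0.51068 = 28.899 °C.

28.9 °C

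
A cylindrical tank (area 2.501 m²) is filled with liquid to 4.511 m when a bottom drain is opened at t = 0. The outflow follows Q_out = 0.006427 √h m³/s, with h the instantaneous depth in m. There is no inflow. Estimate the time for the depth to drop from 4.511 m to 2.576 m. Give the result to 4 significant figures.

403.9 s

With no inflow, A dh/dt = −0.006427 √h.
This is separable: 2 d(√h)/dt = −0.006427/A, so √h = √h₀ − (0.006427/(2A)) t.
t = 2A(√h₀ − √h)/0.006427 = 2·2.501·(√4.511 − √2.576)/0.006427
  = 5.00200 × (2.12391 − 1.60499) / 0.006427 = 403.864 s.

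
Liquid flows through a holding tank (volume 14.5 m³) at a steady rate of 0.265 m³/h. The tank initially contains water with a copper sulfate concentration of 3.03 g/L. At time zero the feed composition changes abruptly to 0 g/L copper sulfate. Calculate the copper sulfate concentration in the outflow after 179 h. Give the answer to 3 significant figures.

Unsteady species balance (constant V, well mixed): V dC/dt = Q(C_in − C).
So dC/dt = (C_in − C)/τ with τ = V/Q = 14.5/0.265 = 54.717 h.
Solution: C(t) = C_in + (C₀ − C_in) e^(−t/τ).
C(179) = 0 + (3.03 − 0)·e^(−179/54.717) = 0 + (3.0300)·0.037954 = 0.11500 g/L.

0.115 g/L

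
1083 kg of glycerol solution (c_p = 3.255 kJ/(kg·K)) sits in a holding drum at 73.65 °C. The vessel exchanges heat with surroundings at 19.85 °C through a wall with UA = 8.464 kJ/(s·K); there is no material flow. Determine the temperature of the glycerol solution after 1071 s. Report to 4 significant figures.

Lumped-capacitance energy balance: M c_p dT/dt = UA(T_amb − T).
dT/dt = (T_ss − T)/τ with T_ss = T_amb = 19.8500 °C, τ = M c_p/UA = 1083·3.255/8.464 = 416.489 s.
This is linear first-order; T(t) = T_ss + (T₀ − T_ss) e^(−t/τ).
T(1071) = 19.8500 + (53.8000)·0.0764212 = 23.9615 °C.

23.96 °C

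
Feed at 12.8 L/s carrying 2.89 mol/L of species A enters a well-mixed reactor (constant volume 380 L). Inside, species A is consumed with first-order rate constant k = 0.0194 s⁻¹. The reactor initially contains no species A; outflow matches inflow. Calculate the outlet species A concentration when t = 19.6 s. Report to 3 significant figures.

Species balance: V dC/dt = Q C_in − Q C − k V C.
This is linear with rate a = Q/V + k = 0.053084 s⁻¹.
C_ss = Q C_in/(Q + kV) = 1.8338 mol/L; C(t) = C_ss + (C₀ − C_ss) e^(−a t).
C(19.6) = 1.8338 + (-1.8338)·e^(−0.053084·19.6) = 1.8338 + (-1.8338)·0.35330 = 1.1859 mol/L.

1.19 mol/L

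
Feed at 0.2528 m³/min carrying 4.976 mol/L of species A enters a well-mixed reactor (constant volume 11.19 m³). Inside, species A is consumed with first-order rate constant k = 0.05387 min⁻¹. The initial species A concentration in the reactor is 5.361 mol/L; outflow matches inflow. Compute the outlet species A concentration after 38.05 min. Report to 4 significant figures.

1.682 mol/L

Species balance: V dC/dt = Q C_in − Q C − k V C.
This is linear with rate a = Q/V + k = 0.0764616 min⁻¹.
C_ss = Q C_in/(Q + kV) = 1.47023 mol/L; C(t) = C_ss + (C₀ − C_ss) e^(−a t).
C(38.05) = 1.47023 + (3.89077)·e^(−0.0764616·38.05) = 1.47023 + (3.89077)·0.0545104 = 1.68231 mol/L.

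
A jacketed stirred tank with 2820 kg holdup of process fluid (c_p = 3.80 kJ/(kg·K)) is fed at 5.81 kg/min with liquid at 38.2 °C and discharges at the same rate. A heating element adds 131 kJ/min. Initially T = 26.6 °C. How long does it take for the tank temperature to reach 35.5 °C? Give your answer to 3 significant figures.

344 min

Energy balance: M c_p dT/dt = ṁ c_p (T_in − T) + 131.
τ = M/ṁ = 485.37 min; T_ss = T_in + Q̇/(ṁ c_p) = 44.134 °C.
T(t) = T_ss + (T₀ − T_ss) e^(−t/τ). Set T = 35.5:
e^(−t/τ) = (35.5 − 44.134)/(26.6 − 44.134) = 0.49240
t = −485.37 · ln(0.49240) = 343.87 min.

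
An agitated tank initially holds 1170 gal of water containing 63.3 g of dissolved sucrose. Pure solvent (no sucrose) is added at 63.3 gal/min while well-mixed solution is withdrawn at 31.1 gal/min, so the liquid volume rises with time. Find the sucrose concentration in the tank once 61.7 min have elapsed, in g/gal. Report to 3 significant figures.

Total volume: dV/dt = Q_in − Q_out = 32.200 gal/min, so V(t) = 1170 + 32.200 t and V(61.7) = 3156.7 gal.
No sucrose enters, so dm/dt = −Q_out · (m/V).
Separate: dm/m = −Q_out dt/V(t) ⇒ ln(m/m₀) = −(Q_out/(Q_in−Q_out)) ln(V/V₀).
m = m₀ (V₀/V)^(Q_out/(Q_in−Q_out)) = 63.3 × (1170/3156.7)^(0.96584) = 24.270 g.
C = m/V = 24.270/3156.7 = 0.0076884 g/gal.

0.00769 g/gal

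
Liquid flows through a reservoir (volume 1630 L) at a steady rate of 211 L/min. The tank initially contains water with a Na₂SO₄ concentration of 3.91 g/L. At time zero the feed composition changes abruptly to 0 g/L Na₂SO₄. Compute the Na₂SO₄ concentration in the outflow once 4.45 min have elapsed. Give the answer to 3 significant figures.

2.20 g/L

Transient balance on the dissolved component: V dC/dt = Q(C_in − C).
So dC/dt = (C_in − C)/τ with τ = V/Q = 1630/211 = 7.7251 min.
This is linear first-order; C(t) = C_in + (C₀ − C_in) e^(−t/τ).
C(4.45) = 0 + (3.91 − 0)·e^(−4.45/7.7251) = 0 + (3.9100)·0.56212 = 2.1979 g/L.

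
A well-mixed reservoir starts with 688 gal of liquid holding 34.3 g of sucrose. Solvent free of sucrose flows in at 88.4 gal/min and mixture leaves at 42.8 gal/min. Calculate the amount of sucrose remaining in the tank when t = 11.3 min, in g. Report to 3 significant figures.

20.3 g

Let m(t) be the amount of sucrose. Volume: V(t) = V₀ + (Q_in − Q_out) t = 688 + 45.600 t; V(11.3) = 1203.3 gal.
No sucrose enters, so dm/dt = −Q_out · (m/V).
Separate: dm/m = −Q_out dt/V(t) ⇒ ln(m/m₀) = −(Q_out/(Q_in−Q_out)) ln(V/V₀).
m = m₀ (V₀/V)^(Q_out/(Q_in−Q_out)) = 34.3 × (688/1203.3)^(0.93860) = 20.297 g.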